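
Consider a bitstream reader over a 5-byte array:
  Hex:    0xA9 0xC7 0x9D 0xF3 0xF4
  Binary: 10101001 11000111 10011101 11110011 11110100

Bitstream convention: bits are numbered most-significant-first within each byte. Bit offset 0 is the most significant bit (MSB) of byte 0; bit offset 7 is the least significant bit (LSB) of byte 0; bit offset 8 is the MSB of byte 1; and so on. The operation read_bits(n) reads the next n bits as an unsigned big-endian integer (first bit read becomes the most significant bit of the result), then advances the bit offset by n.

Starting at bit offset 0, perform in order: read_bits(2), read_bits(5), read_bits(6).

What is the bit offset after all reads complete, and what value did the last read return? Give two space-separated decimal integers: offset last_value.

Read 1: bits[0:2] width=2 -> value=2 (bin 10); offset now 2 = byte 0 bit 2; 38 bits remain
Read 2: bits[2:7] width=5 -> value=20 (bin 10100); offset now 7 = byte 0 bit 7; 33 bits remain
Read 3: bits[7:13] width=6 -> value=56 (bin 111000); offset now 13 = byte 1 bit 5; 27 bits remain

Answer: 13 56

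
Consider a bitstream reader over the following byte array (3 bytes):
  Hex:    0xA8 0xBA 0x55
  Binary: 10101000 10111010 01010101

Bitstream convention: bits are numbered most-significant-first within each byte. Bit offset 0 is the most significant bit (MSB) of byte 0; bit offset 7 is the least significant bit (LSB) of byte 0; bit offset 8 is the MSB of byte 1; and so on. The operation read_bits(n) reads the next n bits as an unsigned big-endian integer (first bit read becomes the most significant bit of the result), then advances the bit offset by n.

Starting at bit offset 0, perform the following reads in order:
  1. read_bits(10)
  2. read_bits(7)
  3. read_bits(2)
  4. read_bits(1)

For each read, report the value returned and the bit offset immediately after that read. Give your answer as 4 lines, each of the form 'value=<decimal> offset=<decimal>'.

Answer: value=674 offset=10
value=116 offset=17
value=2 offset=19
value=1 offset=20

Derivation:
Read 1: bits[0:10] width=10 -> value=674 (bin 1010100010); offset now 10 = byte 1 bit 2; 14 bits remain
Read 2: bits[10:17] width=7 -> value=116 (bin 1110100); offset now 17 = byte 2 bit 1; 7 bits remain
Read 3: bits[17:19] width=2 -> value=2 (bin 10); offset now 19 = byte 2 bit 3; 5 bits remain
Read 4: bits[19:20] width=1 -> value=1 (bin 1); offset now 20 = byte 2 bit 4; 4 bits remain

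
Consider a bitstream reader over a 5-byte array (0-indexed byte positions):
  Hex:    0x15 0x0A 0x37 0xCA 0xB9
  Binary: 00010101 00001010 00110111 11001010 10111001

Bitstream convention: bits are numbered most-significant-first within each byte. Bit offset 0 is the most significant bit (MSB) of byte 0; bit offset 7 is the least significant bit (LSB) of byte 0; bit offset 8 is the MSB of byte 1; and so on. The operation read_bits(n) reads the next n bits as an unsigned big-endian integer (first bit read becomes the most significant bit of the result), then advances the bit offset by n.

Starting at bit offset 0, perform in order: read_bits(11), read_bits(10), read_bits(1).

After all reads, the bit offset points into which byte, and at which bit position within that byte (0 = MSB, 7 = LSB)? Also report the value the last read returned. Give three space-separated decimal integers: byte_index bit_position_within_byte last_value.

Answer: 2 6 1

Derivation:
Read 1: bits[0:11] width=11 -> value=168 (bin 00010101000); offset now 11 = byte 1 bit 3; 29 bits remain
Read 2: bits[11:21] width=10 -> value=326 (bin 0101000110); offset now 21 = byte 2 bit 5; 19 bits remain
Read 3: bits[21:22] width=1 -> value=1 (bin 1); offset now 22 = byte 2 bit 6; 18 bits remain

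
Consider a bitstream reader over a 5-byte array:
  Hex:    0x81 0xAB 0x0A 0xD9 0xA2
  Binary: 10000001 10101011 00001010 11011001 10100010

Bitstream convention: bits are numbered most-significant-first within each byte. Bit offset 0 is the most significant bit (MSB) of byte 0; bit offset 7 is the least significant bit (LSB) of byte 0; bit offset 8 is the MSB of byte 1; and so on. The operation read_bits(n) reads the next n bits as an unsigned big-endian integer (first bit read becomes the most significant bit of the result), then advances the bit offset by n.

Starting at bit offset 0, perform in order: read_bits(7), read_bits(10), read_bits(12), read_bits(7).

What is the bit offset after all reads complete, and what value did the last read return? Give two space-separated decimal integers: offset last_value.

Read 1: bits[0:7] width=7 -> value=64 (bin 1000000); offset now 7 = byte 0 bit 7; 33 bits remain
Read 2: bits[7:17] width=10 -> value=854 (bin 1101010110); offset now 17 = byte 2 bit 1; 23 bits remain
Read 3: bits[17:29] width=12 -> value=347 (bin 000101011011); offset now 29 = byte 3 bit 5; 11 bits remain
Read 4: bits[29:36] width=7 -> value=26 (bin 0011010); offset now 36 = byte 4 bit 4; 4 bits remain

Answer: 36 26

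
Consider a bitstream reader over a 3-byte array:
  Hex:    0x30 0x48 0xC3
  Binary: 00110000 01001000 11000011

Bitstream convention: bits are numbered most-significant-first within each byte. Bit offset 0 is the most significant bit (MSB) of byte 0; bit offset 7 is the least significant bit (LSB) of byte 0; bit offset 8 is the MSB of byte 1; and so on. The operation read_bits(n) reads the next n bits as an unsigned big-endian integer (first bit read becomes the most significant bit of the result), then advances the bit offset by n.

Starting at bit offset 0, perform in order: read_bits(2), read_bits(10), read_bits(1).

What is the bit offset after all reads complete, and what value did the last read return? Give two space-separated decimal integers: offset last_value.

Read 1: bits[0:2] width=2 -> value=0 (bin 00); offset now 2 = byte 0 bit 2; 22 bits remain
Read 2: bits[2:12] width=10 -> value=772 (bin 1100000100); offset now 12 = byte 1 bit 4; 12 bits remain
Read 3: bits[12:13] width=1 -> value=1 (bin 1); offset now 13 = byte 1 bit 5; 11 bits remain

Answer: 13 1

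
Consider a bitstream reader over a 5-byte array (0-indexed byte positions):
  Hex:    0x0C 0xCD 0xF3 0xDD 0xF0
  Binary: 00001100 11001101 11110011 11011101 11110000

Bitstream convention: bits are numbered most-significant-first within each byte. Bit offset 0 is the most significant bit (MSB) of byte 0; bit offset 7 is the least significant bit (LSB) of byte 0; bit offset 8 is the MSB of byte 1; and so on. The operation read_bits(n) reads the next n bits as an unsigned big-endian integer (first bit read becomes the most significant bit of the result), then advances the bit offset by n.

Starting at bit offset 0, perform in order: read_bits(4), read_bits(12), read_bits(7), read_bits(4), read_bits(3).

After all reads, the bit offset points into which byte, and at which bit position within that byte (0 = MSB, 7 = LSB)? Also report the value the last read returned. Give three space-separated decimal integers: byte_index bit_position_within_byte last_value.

Answer: 3 6 7

Derivation:
Read 1: bits[0:4] width=4 -> value=0 (bin 0000); offset now 4 = byte 0 bit 4; 36 bits remain
Read 2: bits[4:16] width=12 -> value=3277 (bin 110011001101); offset now 16 = byte 2 bit 0; 24 bits remain
Read 3: bits[16:23] width=7 -> value=121 (bin 1111001); offset now 23 = byte 2 bit 7; 17 bits remain
Read 4: bits[23:27] width=4 -> value=14 (bin 1110); offset now 27 = byte 3 bit 3; 13 bits remain
Read 5: bits[27:30] width=3 -> value=7 (bin 111); offset now 30 = byte 3 bit 6; 10 bits remain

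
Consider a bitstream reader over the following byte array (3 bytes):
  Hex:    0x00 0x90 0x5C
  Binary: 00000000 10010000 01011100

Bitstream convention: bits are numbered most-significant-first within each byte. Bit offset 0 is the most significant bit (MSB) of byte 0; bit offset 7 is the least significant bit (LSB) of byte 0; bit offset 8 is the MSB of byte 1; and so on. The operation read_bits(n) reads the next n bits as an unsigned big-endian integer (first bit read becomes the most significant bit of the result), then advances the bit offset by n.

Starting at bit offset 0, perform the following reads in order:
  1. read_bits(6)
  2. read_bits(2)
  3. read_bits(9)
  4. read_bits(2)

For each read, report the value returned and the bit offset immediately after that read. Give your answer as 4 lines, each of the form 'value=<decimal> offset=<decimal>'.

Read 1: bits[0:6] width=6 -> value=0 (bin 000000); offset now 6 = byte 0 bit 6; 18 bits remain
Read 2: bits[6:8] width=2 -> value=0 (bin 00); offset now 8 = byte 1 bit 0; 16 bits remain
Read 3: bits[8:17] width=9 -> value=288 (bin 100100000); offset now 17 = byte 2 bit 1; 7 bits remain
Read 4: bits[17:19] width=2 -> value=2 (bin 10); offset now 19 = byte 2 bit 3; 5 bits remain

Answer: value=0 offset=6
value=0 offset=8
value=288 offset=17
value=2 offset=19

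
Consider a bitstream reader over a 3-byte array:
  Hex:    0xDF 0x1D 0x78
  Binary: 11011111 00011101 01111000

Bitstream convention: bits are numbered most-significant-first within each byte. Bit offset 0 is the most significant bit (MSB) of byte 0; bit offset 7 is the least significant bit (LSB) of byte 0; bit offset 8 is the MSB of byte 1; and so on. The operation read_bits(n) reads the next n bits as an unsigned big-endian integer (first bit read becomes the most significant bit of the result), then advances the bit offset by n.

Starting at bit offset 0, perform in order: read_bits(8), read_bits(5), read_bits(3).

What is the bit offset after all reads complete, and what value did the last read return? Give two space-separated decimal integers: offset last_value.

Answer: 16 5

Derivation:
Read 1: bits[0:8] width=8 -> value=223 (bin 11011111); offset now 8 = byte 1 bit 0; 16 bits remain
Read 2: bits[8:13] width=5 -> value=3 (bin 00011); offset now 13 = byte 1 bit 5; 11 bits remain
Read 3: bits[13:16] width=3 -> value=5 (bin 101); offset now 16 = byte 2 bit 0; 8 bits remain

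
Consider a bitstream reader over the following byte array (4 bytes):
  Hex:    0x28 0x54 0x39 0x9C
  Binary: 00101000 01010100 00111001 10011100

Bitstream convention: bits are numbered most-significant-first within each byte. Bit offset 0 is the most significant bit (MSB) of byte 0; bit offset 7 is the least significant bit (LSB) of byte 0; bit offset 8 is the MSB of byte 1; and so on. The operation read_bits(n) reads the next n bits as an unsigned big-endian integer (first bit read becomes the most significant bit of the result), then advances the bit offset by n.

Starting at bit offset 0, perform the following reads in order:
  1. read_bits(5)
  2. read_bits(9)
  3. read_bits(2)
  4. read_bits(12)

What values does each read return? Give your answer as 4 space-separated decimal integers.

Read 1: bits[0:5] width=5 -> value=5 (bin 00101); offset now 5 = byte 0 bit 5; 27 bits remain
Read 2: bits[5:14] width=9 -> value=21 (bin 000010101); offset now 14 = byte 1 bit 6; 18 bits remain
Read 3: bits[14:16] width=2 -> value=0 (bin 00); offset now 16 = byte 2 bit 0; 16 bits remain
Read 4: bits[16:28] width=12 -> value=921 (bin 001110011001); offset now 28 = byte 3 bit 4; 4 bits remain

Answer: 5 21 0 921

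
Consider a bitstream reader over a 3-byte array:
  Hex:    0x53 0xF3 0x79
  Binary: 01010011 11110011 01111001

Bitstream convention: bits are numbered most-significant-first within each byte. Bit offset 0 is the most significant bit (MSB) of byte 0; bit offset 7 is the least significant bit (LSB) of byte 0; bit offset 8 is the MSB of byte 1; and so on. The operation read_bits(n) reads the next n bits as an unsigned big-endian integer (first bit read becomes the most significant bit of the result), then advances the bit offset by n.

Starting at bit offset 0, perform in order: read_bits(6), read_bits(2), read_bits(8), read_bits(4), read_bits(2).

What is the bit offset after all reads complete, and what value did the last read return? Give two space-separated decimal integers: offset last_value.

Answer: 22 2

Derivation:
Read 1: bits[0:6] width=6 -> value=20 (bin 010100); offset now 6 = byte 0 bit 6; 18 bits remain
Read 2: bits[6:8] width=2 -> value=3 (bin 11); offset now 8 = byte 1 bit 0; 16 bits remain
Read 3: bits[8:16] width=8 -> value=243 (bin 11110011); offset now 16 = byte 2 bit 0; 8 bits remain
Read 4: bits[16:20] width=4 -> value=7 (bin 0111); offset now 20 = byte 2 bit 4; 4 bits remain
Read 5: bits[20:22] width=2 -> value=2 (bin 10); offset now 22 = byte 2 bit 6; 2 bits remain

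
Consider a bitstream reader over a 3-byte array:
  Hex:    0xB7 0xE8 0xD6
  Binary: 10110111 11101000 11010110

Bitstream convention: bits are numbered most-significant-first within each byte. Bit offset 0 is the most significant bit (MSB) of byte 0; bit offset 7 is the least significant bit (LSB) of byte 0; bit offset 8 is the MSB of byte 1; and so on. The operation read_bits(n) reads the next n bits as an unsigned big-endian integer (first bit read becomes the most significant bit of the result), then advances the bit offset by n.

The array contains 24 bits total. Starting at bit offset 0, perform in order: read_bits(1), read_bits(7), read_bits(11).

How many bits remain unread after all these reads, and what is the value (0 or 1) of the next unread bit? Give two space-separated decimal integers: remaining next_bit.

Read 1: bits[0:1] width=1 -> value=1 (bin 1); offset now 1 = byte 0 bit 1; 23 bits remain
Read 2: bits[1:8] width=7 -> value=55 (bin 0110111); offset now 8 = byte 1 bit 0; 16 bits remain
Read 3: bits[8:19] width=11 -> value=1862 (bin 11101000110); offset now 19 = byte 2 bit 3; 5 bits remain

Answer: 5 1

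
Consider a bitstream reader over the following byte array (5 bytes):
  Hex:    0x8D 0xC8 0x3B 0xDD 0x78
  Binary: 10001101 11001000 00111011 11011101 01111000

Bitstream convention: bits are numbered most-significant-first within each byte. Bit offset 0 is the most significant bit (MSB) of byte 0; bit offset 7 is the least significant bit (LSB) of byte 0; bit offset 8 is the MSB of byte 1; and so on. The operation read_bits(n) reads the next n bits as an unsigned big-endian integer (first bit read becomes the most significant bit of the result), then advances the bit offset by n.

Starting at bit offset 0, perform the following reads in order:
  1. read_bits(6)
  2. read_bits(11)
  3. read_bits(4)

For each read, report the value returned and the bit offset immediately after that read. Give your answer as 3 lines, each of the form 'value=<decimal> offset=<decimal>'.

Answer: value=35 offset=6
value=912 offset=17
value=7 offset=21

Derivation:
Read 1: bits[0:6] width=6 -> value=35 (bin 100011); offset now 6 = byte 0 bit 6; 34 bits remain
Read 2: bits[6:17] width=11 -> value=912 (bin 01110010000); offset now 17 = byte 2 bit 1; 23 bits remain
Read 3: bits[17:21] width=4 -> value=7 (bin 0111); offset now 21 = byte 2 bit 5; 19 bits remain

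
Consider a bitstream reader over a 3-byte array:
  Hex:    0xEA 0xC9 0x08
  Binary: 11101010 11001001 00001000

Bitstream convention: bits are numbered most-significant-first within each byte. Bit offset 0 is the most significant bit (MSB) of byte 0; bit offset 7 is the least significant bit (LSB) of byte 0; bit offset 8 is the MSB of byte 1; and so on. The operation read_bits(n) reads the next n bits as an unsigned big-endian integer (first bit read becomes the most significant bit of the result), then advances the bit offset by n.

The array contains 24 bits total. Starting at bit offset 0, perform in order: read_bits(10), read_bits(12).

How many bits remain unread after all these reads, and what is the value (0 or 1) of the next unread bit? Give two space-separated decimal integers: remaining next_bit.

Answer: 2 0

Derivation:
Read 1: bits[0:10] width=10 -> value=939 (bin 1110101011); offset now 10 = byte 1 bit 2; 14 bits remain
Read 2: bits[10:22] width=12 -> value=578 (bin 001001000010); offset now 22 = byte 2 bit 6; 2 bits remain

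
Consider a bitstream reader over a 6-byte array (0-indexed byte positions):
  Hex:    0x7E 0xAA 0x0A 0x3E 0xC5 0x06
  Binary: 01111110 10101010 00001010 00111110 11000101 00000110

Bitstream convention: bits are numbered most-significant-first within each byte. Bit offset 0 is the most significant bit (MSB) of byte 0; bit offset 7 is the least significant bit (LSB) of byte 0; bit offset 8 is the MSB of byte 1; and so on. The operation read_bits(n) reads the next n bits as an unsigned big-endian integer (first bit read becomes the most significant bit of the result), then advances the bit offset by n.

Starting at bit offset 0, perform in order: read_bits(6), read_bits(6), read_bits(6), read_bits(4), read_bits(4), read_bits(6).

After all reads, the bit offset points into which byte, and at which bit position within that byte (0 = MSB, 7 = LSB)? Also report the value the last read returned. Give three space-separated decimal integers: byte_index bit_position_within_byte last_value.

Read 1: bits[0:6] width=6 -> value=31 (bin 011111); offset now 6 = byte 0 bit 6; 42 bits remain
Read 2: bits[6:12] width=6 -> value=42 (bin 101010); offset now 12 = byte 1 bit 4; 36 bits remain
Read 3: bits[12:18] width=6 -> value=40 (bin 101000); offset now 18 = byte 2 bit 2; 30 bits remain
Read 4: bits[18:22] width=4 -> value=2 (bin 0010); offset now 22 = byte 2 bit 6; 26 bits remain
Read 5: bits[22:26] width=4 -> value=8 (bin 1000); offset now 26 = byte 3 bit 2; 22 bits remain
Read 6: bits[26:32] width=6 -> value=62 (bin 111110); offset now 32 = byte 4 bit 0; 16 bits remain

Answer: 4 0 62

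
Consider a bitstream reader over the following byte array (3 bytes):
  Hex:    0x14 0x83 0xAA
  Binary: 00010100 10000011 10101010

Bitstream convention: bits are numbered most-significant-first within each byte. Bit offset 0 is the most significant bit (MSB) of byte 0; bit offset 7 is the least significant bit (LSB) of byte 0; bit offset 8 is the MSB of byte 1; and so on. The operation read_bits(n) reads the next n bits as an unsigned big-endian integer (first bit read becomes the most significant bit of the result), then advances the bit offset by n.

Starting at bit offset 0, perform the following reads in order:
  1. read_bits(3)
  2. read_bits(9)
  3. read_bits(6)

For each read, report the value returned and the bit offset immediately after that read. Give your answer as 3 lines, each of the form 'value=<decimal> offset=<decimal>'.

Read 1: bits[0:3] width=3 -> value=0 (bin 000); offset now 3 = byte 0 bit 3; 21 bits remain
Read 2: bits[3:12] width=9 -> value=328 (bin 101001000); offset now 12 = byte 1 bit 4; 12 bits remain
Read 3: bits[12:18] width=6 -> value=14 (bin 001110); offset now 18 = byte 2 bit 2; 6 bits remain

Answer: value=0 offset=3
value=328 offset=12
value=14 offset=18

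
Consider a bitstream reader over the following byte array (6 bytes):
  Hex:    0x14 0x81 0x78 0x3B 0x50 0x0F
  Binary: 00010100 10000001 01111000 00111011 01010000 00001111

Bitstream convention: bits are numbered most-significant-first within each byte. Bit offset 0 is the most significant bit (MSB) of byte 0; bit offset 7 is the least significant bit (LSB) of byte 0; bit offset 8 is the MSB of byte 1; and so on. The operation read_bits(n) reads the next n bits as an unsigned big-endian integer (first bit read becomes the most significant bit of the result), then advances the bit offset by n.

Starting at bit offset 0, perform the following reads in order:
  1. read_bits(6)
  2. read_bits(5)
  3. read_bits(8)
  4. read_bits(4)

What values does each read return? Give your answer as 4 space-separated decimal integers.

Answer: 5 4 11 12

Derivation:
Read 1: bits[0:6] width=6 -> value=5 (bin 000101); offset now 6 = byte 0 bit 6; 42 bits remain
Read 2: bits[6:11] width=5 -> value=4 (bin 00100); offset now 11 = byte 1 bit 3; 37 bits remain
Read 3: bits[11:19] width=8 -> value=11 (bin 00001011); offset now 19 = byte 2 bit 3; 29 bits remain
Read 4: bits[19:23] width=4 -> value=12 (bin 1100); offset now 23 = byte 2 bit 7; 25 bits remain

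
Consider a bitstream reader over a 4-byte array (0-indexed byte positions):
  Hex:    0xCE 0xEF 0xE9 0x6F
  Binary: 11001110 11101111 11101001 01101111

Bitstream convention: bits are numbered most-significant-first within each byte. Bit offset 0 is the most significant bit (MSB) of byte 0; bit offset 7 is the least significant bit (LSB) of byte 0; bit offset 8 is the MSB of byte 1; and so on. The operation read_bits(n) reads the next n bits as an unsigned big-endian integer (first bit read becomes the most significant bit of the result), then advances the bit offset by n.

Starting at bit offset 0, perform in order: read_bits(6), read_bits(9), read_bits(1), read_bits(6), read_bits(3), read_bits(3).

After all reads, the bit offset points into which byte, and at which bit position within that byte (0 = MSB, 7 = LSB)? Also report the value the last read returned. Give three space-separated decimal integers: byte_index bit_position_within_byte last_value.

Read 1: bits[0:6] width=6 -> value=51 (bin 110011); offset now 6 = byte 0 bit 6; 26 bits remain
Read 2: bits[6:15] width=9 -> value=375 (bin 101110111); offset now 15 = byte 1 bit 7; 17 bits remain
Read 3: bits[15:16] width=1 -> value=1 (bin 1); offset now 16 = byte 2 bit 0; 16 bits remain
Read 4: bits[16:22] width=6 -> value=58 (bin 111010); offset now 22 = byte 2 bit 6; 10 bits remain
Read 5: bits[22:25] width=3 -> value=2 (bin 010); offset now 25 = byte 3 bit 1; 7 bits remain
Read 6: bits[25:28] width=3 -> value=6 (bin 110); offset now 28 = byte 3 bit 4; 4 bits remain

Answer: 3 4 6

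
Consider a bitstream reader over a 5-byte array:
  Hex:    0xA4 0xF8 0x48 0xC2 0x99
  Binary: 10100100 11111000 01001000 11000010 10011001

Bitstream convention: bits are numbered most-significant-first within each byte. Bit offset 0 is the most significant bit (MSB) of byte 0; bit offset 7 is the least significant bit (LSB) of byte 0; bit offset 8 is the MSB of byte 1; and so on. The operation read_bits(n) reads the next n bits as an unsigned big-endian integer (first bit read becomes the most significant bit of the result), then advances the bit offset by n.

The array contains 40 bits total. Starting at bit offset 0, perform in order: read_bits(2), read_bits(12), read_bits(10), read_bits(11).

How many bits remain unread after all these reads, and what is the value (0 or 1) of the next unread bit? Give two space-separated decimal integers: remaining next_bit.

Read 1: bits[0:2] width=2 -> value=2 (bin 10); offset now 2 = byte 0 bit 2; 38 bits remain
Read 2: bits[2:14] width=12 -> value=2366 (bin 100100111110); offset now 14 = byte 1 bit 6; 26 bits remain
Read 3: bits[14:24] width=10 -> value=72 (bin 0001001000); offset now 24 = byte 3 bit 0; 16 bits remain
Read 4: bits[24:35] width=11 -> value=1556 (bin 11000010100); offset now 35 = byte 4 bit 3; 5 bits remain

Answer: 5 1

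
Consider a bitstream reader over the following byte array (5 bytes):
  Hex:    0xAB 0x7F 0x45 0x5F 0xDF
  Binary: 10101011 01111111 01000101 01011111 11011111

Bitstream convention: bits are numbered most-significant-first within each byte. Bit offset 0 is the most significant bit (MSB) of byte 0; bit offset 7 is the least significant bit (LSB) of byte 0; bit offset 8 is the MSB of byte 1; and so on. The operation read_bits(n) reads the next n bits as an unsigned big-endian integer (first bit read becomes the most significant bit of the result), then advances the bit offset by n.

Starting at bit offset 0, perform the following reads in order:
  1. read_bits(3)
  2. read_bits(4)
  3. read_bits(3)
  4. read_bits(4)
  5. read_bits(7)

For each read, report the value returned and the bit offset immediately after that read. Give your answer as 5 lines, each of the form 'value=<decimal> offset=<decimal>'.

Answer: value=5 offset=3
value=5 offset=7
value=5 offset=10
value=15 offset=14
value=104 offset=21

Derivation:
Read 1: bits[0:3] width=3 -> value=5 (bin 101); offset now 3 = byte 0 bit 3; 37 bits remain
Read 2: bits[3:7] width=4 -> value=5 (bin 0101); offset now 7 = byte 0 bit 7; 33 bits remain
Read 3: bits[7:10] width=3 -> value=5 (bin 101); offset now 10 = byte 1 bit 2; 30 bits remain
Read 4: bits[10:14] width=4 -> value=15 (bin 1111); offset now 14 = byte 1 bit 6; 26 bits remain
Read 5: bits[14:21] width=7 -> value=104 (bin 1101000); offset now 21 = byte 2 bit 5; 19 bits remain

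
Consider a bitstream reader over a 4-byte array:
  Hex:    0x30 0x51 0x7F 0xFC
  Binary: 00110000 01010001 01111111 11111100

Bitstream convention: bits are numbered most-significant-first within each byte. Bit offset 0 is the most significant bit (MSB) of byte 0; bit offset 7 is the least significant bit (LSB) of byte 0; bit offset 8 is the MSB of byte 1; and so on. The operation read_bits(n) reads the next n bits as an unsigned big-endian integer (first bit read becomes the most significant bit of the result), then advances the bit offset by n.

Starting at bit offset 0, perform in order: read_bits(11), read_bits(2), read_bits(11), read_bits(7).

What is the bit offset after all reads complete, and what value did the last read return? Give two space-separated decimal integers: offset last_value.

Read 1: bits[0:11] width=11 -> value=386 (bin 00110000010); offset now 11 = byte 1 bit 3; 21 bits remain
Read 2: bits[11:13] width=2 -> value=2 (bin 10); offset now 13 = byte 1 bit 5; 19 bits remain
Read 3: bits[13:24] width=11 -> value=383 (bin 00101111111); offset now 24 = byte 3 bit 0; 8 bits remain
Read 4: bits[24:31] width=7 -> value=126 (bin 1111110); offset now 31 = byte 3 bit 7; 1 bits remain

Answer: 31 126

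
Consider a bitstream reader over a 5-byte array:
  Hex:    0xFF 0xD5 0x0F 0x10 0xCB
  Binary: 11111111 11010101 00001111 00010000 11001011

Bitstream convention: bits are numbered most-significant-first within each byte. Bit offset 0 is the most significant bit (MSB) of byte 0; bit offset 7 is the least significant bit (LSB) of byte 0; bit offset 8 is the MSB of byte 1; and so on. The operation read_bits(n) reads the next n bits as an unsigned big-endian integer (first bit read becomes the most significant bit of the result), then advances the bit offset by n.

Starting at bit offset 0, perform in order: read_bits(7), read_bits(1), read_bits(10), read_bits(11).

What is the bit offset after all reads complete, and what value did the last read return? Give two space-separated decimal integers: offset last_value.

Read 1: bits[0:7] width=7 -> value=127 (bin 1111111); offset now 7 = byte 0 bit 7; 33 bits remain
Read 2: bits[7:8] width=1 -> value=1 (bin 1); offset now 8 = byte 1 bit 0; 32 bits remain
Read 3: bits[8:18] width=10 -> value=852 (bin 1101010100); offset now 18 = byte 2 bit 2; 22 bits remain
Read 4: bits[18:29] width=11 -> value=482 (bin 00111100010); offset now 29 = byte 3 bit 5; 11 bits remain

Answer: 29 482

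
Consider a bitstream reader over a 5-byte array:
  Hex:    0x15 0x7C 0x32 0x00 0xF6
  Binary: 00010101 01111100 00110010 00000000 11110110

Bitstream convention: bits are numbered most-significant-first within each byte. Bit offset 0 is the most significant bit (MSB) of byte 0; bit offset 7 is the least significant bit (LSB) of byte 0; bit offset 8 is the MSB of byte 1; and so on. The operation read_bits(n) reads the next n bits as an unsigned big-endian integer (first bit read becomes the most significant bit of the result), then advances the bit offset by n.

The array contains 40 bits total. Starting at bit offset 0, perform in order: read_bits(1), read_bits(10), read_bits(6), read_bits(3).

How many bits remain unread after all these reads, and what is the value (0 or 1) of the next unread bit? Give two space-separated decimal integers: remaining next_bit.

Read 1: bits[0:1] width=1 -> value=0 (bin 0); offset now 1 = byte 0 bit 1; 39 bits remain
Read 2: bits[1:11] width=10 -> value=171 (bin 0010101011); offset now 11 = byte 1 bit 3; 29 bits remain
Read 3: bits[11:17] width=6 -> value=56 (bin 111000); offset now 17 = byte 2 bit 1; 23 bits remain
Read 4: bits[17:20] width=3 -> value=3 (bin 011); offset now 20 = byte 2 bit 4; 20 bits remain

Answer: 20 0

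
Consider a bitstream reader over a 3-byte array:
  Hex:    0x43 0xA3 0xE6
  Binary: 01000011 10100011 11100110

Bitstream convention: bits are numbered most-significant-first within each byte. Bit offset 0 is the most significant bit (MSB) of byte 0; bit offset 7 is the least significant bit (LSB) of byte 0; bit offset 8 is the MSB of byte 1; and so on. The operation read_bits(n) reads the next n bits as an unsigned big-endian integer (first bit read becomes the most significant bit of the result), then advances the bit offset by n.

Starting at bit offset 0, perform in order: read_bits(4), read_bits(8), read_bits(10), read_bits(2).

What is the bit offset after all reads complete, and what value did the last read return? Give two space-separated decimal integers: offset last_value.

Answer: 24 2

Derivation:
Read 1: bits[0:4] width=4 -> value=4 (bin 0100); offset now 4 = byte 0 bit 4; 20 bits remain
Read 2: bits[4:12] width=8 -> value=58 (bin 00111010); offset now 12 = byte 1 bit 4; 12 bits remain
Read 3: bits[12:22] width=10 -> value=249 (bin 0011111001); offset now 22 = byte 2 bit 6; 2 bits remain
Read 4: bits[22:24] width=2 -> value=2 (bin 10); offset now 24 = byte 3 bit 0; 0 bits remain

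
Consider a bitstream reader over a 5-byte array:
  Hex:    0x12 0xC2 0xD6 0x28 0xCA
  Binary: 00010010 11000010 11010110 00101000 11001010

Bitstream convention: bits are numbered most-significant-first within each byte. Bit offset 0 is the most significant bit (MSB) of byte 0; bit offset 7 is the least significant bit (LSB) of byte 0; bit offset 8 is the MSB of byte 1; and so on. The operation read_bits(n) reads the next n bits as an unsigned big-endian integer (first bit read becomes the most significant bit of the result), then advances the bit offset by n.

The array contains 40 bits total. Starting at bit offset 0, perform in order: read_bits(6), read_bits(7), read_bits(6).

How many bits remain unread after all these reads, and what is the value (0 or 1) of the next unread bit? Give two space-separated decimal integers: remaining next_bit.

Read 1: bits[0:6] width=6 -> value=4 (bin 000100); offset now 6 = byte 0 bit 6; 34 bits remain
Read 2: bits[6:13] width=7 -> value=88 (bin 1011000); offset now 13 = byte 1 bit 5; 27 bits remain
Read 3: bits[13:19] width=6 -> value=22 (bin 010110); offset now 19 = byte 2 bit 3; 21 bits remain

Answer: 21 1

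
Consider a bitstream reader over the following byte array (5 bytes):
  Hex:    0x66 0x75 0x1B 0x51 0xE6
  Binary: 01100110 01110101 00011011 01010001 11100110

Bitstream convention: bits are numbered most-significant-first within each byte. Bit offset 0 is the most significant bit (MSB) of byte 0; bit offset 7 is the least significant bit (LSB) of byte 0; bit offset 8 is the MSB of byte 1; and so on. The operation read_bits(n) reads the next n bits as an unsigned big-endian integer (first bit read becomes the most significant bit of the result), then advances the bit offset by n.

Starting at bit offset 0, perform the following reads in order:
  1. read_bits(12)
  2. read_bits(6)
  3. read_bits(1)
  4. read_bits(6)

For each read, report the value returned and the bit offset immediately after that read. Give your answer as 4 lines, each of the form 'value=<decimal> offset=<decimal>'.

Answer: value=1639 offset=12
value=20 offset=18
value=0 offset=19
value=54 offset=25

Derivation:
Read 1: bits[0:12] width=12 -> value=1639 (bin 011001100111); offset now 12 = byte 1 bit 4; 28 bits remain
Read 2: bits[12:18] width=6 -> value=20 (bin 010100); offset now 18 = byte 2 bit 2; 22 bits remain
Read 3: bits[18:19] width=1 -> value=0 (bin 0); offset now 19 = byte 2 bit 3; 21 bits remain
Read 4: bits[19:25] width=6 -> value=54 (bin 110110); offset now 25 = byte 3 bit 1; 15 bits remain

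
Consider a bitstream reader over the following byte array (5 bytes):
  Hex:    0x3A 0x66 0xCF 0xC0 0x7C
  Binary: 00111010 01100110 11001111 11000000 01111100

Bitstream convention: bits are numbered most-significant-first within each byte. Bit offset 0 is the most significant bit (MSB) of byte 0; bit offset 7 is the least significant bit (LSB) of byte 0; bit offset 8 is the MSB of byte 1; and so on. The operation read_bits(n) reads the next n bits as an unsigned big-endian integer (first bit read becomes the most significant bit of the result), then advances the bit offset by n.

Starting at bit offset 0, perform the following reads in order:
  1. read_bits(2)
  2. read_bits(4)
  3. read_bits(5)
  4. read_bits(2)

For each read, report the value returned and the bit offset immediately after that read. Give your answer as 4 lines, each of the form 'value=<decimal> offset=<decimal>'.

Answer: value=0 offset=2
value=14 offset=6
value=19 offset=11
value=0 offset=13

Derivation:
Read 1: bits[0:2] width=2 -> value=0 (bin 00); offset now 2 = byte 0 bit 2; 38 bits remain
Read 2: bits[2:6] width=4 -> value=14 (bin 1110); offset now 6 = byte 0 bit 6; 34 bits remain
Read 3: bits[6:11] width=5 -> value=19 (bin 10011); offset now 11 = byte 1 bit 3; 29 bits remain
Read 4: bits[11:13] width=2 -> value=0 (bin 00); offset now 13 = byte 1 bit 5; 27 bits remain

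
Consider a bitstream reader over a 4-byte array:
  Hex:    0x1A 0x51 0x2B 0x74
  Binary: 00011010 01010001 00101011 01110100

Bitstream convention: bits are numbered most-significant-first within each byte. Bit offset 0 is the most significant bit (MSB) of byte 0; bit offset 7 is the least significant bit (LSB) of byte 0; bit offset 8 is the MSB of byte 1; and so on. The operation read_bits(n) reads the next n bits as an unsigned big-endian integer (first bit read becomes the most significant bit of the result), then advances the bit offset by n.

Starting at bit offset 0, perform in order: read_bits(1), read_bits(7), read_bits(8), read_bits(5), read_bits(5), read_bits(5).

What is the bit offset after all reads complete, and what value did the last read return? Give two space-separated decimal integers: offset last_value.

Read 1: bits[0:1] width=1 -> value=0 (bin 0); offset now 1 = byte 0 bit 1; 31 bits remain
Read 2: bits[1:8] width=7 -> value=26 (bin 0011010); offset now 8 = byte 1 bit 0; 24 bits remain
Read 3: bits[8:16] width=8 -> value=81 (bin 01010001); offset now 16 = byte 2 bit 0; 16 bits remain
Read 4: bits[16:21] width=5 -> value=5 (bin 00101); offset now 21 = byte 2 bit 5; 11 bits remain
Read 5: bits[21:26] width=5 -> value=13 (bin 01101); offset now 26 = byte 3 bit 2; 6 bits remain
Read 6: bits[26:31] width=5 -> value=26 (bin 11010); offset now 31 = byte 3 bit 7; 1 bits remain

Answer: 31 26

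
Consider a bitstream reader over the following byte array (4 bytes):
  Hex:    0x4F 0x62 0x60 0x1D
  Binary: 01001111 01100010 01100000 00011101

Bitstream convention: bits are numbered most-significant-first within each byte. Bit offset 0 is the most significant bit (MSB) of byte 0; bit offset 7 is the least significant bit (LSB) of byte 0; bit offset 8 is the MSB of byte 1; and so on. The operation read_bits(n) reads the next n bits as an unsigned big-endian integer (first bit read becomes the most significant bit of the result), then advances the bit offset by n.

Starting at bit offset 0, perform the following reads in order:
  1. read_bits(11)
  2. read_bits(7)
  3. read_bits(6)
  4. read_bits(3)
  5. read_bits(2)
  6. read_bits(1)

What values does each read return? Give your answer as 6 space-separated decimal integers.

Read 1: bits[0:11] width=11 -> value=635 (bin 01001111011); offset now 11 = byte 1 bit 3; 21 bits remain
Read 2: bits[11:18] width=7 -> value=9 (bin 0001001); offset now 18 = byte 2 bit 2; 14 bits remain
Read 3: bits[18:24] width=6 -> value=32 (bin 100000); offset now 24 = byte 3 bit 0; 8 bits remain
Read 4: bits[24:27] width=3 -> value=0 (bin 000); offset now 27 = byte 3 bit 3; 5 bits remain
Read 5: bits[27:29] width=2 -> value=3 (bin 11); offset now 29 = byte 3 bit 5; 3 bits remain
Read 6: bits[29:30] width=1 -> value=1 (bin 1); offset now 30 = byte 3 bit 6; 2 bits remain

Answer: 635 9 32 0 3 1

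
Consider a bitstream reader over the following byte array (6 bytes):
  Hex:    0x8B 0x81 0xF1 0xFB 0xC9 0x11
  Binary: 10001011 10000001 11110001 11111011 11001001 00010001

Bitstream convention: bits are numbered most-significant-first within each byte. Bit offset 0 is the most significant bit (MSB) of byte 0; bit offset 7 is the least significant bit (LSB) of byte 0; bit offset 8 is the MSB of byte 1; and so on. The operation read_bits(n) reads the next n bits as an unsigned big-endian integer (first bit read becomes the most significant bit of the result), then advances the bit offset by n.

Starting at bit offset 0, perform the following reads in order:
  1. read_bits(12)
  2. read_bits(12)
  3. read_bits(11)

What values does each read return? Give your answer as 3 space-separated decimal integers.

Read 1: bits[0:12] width=12 -> value=2232 (bin 100010111000); offset now 12 = byte 1 bit 4; 36 bits remain
Read 2: bits[12:24] width=12 -> value=497 (bin 000111110001); offset now 24 = byte 3 bit 0; 24 bits remain
Read 3: bits[24:35] width=11 -> value=2014 (bin 11111011110); offset now 35 = byte 4 bit 3; 13 bits remain

Answer: 2232 497 2014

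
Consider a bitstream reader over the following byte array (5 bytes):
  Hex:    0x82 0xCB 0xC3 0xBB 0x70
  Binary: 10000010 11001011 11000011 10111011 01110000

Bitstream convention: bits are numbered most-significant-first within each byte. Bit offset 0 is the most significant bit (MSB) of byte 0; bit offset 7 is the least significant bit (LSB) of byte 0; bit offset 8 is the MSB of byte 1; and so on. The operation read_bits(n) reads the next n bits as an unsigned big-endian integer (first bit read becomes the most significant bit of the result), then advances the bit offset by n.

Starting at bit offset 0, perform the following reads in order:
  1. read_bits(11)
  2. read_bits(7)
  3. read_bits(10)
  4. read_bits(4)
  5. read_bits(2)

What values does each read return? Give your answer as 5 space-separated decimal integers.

Answer: 1046 47 59 11 1

Derivation:
Read 1: bits[0:11] width=11 -> value=1046 (bin 10000010110); offset now 11 = byte 1 bit 3; 29 bits remain
Read 2: bits[11:18] width=7 -> value=47 (bin 0101111); offset now 18 = byte 2 bit 2; 22 bits remain
Read 3: bits[18:28] width=10 -> value=59 (bin 0000111011); offset now 28 = byte 3 bit 4; 12 bits remain
Read 4: bits[28:32] width=4 -> value=11 (bin 1011); offset now 32 = byte 4 bit 0; 8 bits remain
Read 5: bits[32:34] width=2 -> value=1 (bin 01); offset now 34 = byte 4 bit 2; 6 bits remain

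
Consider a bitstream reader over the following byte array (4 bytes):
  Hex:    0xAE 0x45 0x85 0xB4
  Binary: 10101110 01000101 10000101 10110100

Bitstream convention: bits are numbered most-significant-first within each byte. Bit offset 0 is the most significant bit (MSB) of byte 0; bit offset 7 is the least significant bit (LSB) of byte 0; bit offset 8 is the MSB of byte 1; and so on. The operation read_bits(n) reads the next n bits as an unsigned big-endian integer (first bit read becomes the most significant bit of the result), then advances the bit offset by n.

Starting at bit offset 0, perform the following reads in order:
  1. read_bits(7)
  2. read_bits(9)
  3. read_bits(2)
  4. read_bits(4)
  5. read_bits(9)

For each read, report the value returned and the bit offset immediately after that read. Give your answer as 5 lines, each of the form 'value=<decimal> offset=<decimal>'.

Answer: value=87 offset=7
value=69 offset=16
value=2 offset=18
value=1 offset=22
value=218 offset=31

Derivation:
Read 1: bits[0:7] width=7 -> value=87 (bin 1010111); offset now 7 = byte 0 bit 7; 25 bits remain
Read 2: bits[7:16] width=9 -> value=69 (bin 001000101); offset now 16 = byte 2 bit 0; 16 bits remain
Read 3: bits[16:18] width=2 -> value=2 (bin 10); offset now 18 = byte 2 bit 2; 14 bits remain
Read 4: bits[18:22] width=4 -> value=1 (bin 0001); offset now 22 = byte 2 bit 6; 10 bits remain
Read 5: bits[22:31] width=9 -> value=218 (bin 011011010); offset now 31 = byte 3 bit 7; 1 bits remain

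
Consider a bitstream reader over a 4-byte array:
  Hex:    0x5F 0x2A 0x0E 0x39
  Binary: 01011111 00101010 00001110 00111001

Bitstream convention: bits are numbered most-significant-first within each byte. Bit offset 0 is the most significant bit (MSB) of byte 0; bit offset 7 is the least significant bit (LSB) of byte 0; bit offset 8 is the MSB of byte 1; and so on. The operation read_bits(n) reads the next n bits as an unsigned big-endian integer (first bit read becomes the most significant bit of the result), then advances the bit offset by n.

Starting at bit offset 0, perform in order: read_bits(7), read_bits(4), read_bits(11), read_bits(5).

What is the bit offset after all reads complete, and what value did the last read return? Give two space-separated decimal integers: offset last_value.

Answer: 27 17

Derivation:
Read 1: bits[0:7] width=7 -> value=47 (bin 0101111); offset now 7 = byte 0 bit 7; 25 bits remain
Read 2: bits[7:11] width=4 -> value=9 (bin 1001); offset now 11 = byte 1 bit 3; 21 bits remain
Read 3: bits[11:22] width=11 -> value=643 (bin 01010000011); offset now 22 = byte 2 bit 6; 10 bits remain
Read 4: bits[22:27] width=5 -> value=17 (bin 10001); offset now 27 = byte 3 bit 3; 5 bits remain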